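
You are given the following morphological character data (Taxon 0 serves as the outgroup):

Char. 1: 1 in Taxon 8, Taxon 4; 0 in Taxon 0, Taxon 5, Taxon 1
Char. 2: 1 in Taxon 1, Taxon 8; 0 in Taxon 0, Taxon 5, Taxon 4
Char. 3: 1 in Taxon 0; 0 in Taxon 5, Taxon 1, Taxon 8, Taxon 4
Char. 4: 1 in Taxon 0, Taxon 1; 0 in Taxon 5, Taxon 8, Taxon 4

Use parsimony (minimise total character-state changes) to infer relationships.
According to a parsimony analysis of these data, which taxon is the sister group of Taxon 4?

Character polarity is set by the outgroup: the derived state is whichever differs from the outgroup's state, so for Char. 3, Char. 4 the derived state is '0', and for the remaining characters it is '1'.
Char. 1: derived state '1' in Taxon 4 and Taxon 8 only — synapomorphy for {Taxon 4, Taxon 8}.
Char. 2 groups Taxon 1 and Taxon 8, which is incompatible with the clades supported by the remaining characters; treating it as convergent (homoplasy) costs fewer steps than any alternative tree.
All ingroup taxa share the derived state '0' for Char. 3; it defines the ingroup but does not resolve relationships within it.
Only Taxon 4, Taxon 5, and Taxon 8 show the derived state '0' for Char. 4, supporting them as a clade.
Most parsimonious ingroup topology: ((Taxon 5,(Taxon 8,Taxon 4)),Taxon 1).
Taxon 4 and Taxon 8 form a cherry on this tree, so they are sister taxa.

Taxon 8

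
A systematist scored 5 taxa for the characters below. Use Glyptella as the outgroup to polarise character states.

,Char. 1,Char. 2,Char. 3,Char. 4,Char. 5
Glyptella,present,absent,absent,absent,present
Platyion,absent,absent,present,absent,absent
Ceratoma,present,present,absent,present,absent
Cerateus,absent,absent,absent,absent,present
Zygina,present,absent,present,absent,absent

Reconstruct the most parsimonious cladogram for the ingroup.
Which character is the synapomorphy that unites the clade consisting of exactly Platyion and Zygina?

Character polarity is set by the outgroup: the derived state is whichever differs from the outgroup's state, so for Char. 1, Char. 5 the derived state is 'absent', and for the remaining characters it is 'present'.
Char. 1 (state 'absent') occurs in Cerateus and Platyion but conflicts with the nesting implied by the other characters — most parsimoniously interpreted as homoplasy.
Char. 2: derived state 'present' in Ceratoma only — an autapomorphy, so it tells us nothing about relationships among taxa.
Char. 3 (derived state 'present') is shared by Platyion and Zygina — a synapomorphy uniting that clade.
Char. 4 (derived state 'present') is unique to Ceratoma (autapomorphy; uninformative for grouping).
Only Ceratoma, Platyion, and Zygina show the derived state 'absent' for Char. 5, supporting them as a clade.
Most parsimonious ingroup topology: (((Platyion,Zygina),Ceratoma),Cerateus).
The clade {Platyion, Zygina} is supported by Char. 3: its derived state 'present' occurs in exactly those taxa and in no other taxon (including the outgroup).

Char. 3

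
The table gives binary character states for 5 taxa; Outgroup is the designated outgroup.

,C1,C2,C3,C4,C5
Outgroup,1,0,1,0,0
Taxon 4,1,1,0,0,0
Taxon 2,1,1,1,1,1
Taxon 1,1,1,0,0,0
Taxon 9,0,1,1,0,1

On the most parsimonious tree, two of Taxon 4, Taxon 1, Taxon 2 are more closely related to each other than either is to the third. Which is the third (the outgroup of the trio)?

Character polarity is set by the outgroup: the derived state is whichever differs from the outgroup's state, so for C1, C3 the derived state is '0', and for the remaining characters it is '1'.
C1 (derived state '0') is unique to Taxon 9 (autapomorphy; uninformative for grouping).
All ingroup taxa share the derived state '1' for C2; it defines the ingroup but does not resolve relationships within it.
Only Taxon 1 and Taxon 4 show the derived state '0' for C3, supporting them as a clade.
C4: derived state '1' in Taxon 2 only — an autapomorphy, so it tells us nothing about relationships among taxa.
C5: derived state '1' in Taxon 2 and Taxon 9 only — synapomorphy for {Taxon 2, Taxon 9}.
Most parsimonious ingroup topology: ((Taxon 4,Taxon 1),(Taxon 2,Taxon 9)).
Taxon 4 and Taxon 1 share a more recent common ancestor with each other than either does with Taxon 2, so Taxon 2 is the least closely related of the three.

Taxon 2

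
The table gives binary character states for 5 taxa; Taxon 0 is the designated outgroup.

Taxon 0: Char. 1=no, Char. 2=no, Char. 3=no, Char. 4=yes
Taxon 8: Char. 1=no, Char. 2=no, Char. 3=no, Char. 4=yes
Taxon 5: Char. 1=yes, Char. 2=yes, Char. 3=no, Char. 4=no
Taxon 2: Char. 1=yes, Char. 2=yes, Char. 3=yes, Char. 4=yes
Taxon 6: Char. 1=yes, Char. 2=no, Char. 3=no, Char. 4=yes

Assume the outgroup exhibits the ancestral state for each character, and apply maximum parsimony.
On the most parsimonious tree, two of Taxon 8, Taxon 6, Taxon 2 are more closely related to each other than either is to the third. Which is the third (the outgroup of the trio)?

Taxon 8

Character polarity is set by the outgroup: the derived state is whichever differs from the outgroup's state, so for Char. 4 the derived state is 'no', and for the remaining characters it is 'yes'.
Char. 1: derived state 'yes' in Taxon 2, Taxon 5, and Taxon 6 only — synapomorphy for {Taxon 2, Taxon 5, Taxon 6}.
Char. 2: derived state 'yes' in Taxon 2 and Taxon 5 only — synapomorphy for {Taxon 2, Taxon 5}.
Char. 3: derived state 'yes' in Taxon 2 only — an autapomorphy, so it tells us nothing about relationships among taxa.
Char. 4: derived state 'no' in Taxon 5 only — an autapomorphy, so it tells us nothing about relationships among taxa.
Most parsimonious ingroup topology: (Taxon 8,((Taxon 5,Taxon 2),Taxon 6)).
Taxon 6 and Taxon 2 share a more recent common ancestor with each other than either does with Taxon 8, so Taxon 8 is the least closely related of the three.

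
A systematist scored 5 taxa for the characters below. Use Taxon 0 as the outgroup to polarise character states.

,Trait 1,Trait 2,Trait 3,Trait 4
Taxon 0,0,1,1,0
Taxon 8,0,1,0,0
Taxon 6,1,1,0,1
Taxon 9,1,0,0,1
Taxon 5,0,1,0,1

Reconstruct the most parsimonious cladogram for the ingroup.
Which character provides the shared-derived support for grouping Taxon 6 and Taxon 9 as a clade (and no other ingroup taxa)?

Character polarity is set by the outgroup: the derived state is whichever differs from the outgroup's state, so for Trait 2, Trait 3 the derived state is '0', and for the remaining characters it is '1'.
Only Taxon 6 and Taxon 9 show the derived state '1' for Trait 1, supporting them as a clade.
Trait 2 (derived state '0') is unique to Taxon 9 (autapomorphy; uninformative for grouping).
Trait 3 (derived state '0') is shared by all ingroup taxa — unites the whole ingroup.
Trait 4: derived state '1' in Taxon 5, Taxon 6, and Taxon 9 only — synapomorphy for {Taxon 5, Taxon 6, Taxon 9}.
Most parsimonious ingroup topology: (Taxon 8,((Taxon 6,Taxon 9),Taxon 5)).
The clade {Taxon 6, Taxon 9} is supported by Trait 1: its derived state '1' occurs in exactly those taxa and in no other taxon (including the outgroup).

Trait 1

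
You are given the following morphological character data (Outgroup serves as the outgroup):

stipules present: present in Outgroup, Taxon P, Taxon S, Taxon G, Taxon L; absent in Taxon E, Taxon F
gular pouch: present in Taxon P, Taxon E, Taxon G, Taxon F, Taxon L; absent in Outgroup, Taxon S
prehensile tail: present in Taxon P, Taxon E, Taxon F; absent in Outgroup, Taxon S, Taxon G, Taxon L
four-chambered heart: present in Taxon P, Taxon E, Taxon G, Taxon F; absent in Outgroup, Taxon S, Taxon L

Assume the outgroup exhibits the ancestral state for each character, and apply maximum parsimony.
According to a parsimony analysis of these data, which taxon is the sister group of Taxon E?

Taxon F

Character polarity is set by the outgroup: the derived state is whichever differs from the outgroup's state, so for stipules present the derived state is 'absent', and for the remaining characters it is 'present'.
stipules present (derived state 'absent') is shared by Taxon E and Taxon F — a synapomorphy uniting that clade.
gular pouch (derived state 'present') is shared by Taxon E, Taxon F, Taxon G, Taxon L, and Taxon P — a synapomorphy uniting that clade.
prehensile tail (derived state 'present') is shared by Taxon E, Taxon F, and Taxon P — a synapomorphy uniting that clade.
four-chambered heart (derived state 'present') is shared by Taxon E, Taxon F, Taxon G, and Taxon P — a synapomorphy uniting that clade.
Most parsimonious ingroup topology: ((((Taxon P,(Taxon E,Taxon F)),Taxon G),Taxon L),Taxon S).
Taxon E and Taxon F form a cherry on this tree, so they are sister taxa.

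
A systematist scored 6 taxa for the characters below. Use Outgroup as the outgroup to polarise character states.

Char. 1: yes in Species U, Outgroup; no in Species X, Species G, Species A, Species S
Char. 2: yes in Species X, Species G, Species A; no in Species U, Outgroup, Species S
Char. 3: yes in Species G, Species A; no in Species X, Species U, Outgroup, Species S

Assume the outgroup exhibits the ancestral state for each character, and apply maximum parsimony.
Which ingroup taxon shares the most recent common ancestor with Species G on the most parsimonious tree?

Character polarity is set by the outgroup: the derived state is whichever differs from the outgroup's state, so for Char. 1 the derived state is 'no', and for the remaining characters it is 'yes'.
Char. 1 (derived state 'no') is shared by Species A, Species G, Species S, and Species X — a synapomorphy uniting that clade.
Char. 2: derived state 'yes' in Species A, Species G, and Species X only — synapomorphy for {Species A, Species G, Species X}.
Char. 3 (derived state 'yes') is shared by Species A and Species G — a synapomorphy uniting that clade.
Most parsimonious ingroup topology: ((((Species A,Species G),Species X),Species S),Species U).
Species G and Species A form a cherry on this tree, so they are sister taxa.

Species A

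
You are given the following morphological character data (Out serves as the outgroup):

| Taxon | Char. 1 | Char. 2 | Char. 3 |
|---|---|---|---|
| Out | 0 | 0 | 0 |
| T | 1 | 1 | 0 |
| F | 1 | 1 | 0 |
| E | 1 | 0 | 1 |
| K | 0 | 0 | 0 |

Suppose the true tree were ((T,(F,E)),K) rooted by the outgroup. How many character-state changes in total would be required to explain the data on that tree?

Map each character onto ((T,(F,E)),K) (rooted by Out) and count the minimum state changes it requires (Fitch parsimony):
Char. 1: 1; Char. 2: 2; Char. 3: 1.
Total tree length = 4.

4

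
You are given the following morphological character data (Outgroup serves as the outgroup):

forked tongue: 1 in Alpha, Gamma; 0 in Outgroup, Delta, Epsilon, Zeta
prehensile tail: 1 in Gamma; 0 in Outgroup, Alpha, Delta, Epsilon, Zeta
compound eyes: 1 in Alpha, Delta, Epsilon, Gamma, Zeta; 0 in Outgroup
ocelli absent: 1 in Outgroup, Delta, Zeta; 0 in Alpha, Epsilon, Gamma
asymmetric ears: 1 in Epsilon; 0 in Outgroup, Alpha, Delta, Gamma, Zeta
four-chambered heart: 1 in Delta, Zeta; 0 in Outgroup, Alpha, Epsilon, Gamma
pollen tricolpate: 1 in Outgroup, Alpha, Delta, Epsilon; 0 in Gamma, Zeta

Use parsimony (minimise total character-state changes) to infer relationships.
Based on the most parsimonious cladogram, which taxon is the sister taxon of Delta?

Zeta

Character polarity is set by the outgroup: the derived state is whichever differs from the outgroup's state, so for ocelli absent, pollen tricolpate the derived state is '0', and for the remaining characters it is '1'.
forked tongue (derived state '1') is shared by Alpha and Gamma — a synapomorphy uniting that clade.
prehensile tail: derived state '1' in Gamma only — an autapomorphy, so it tells us nothing about relationships among taxa.
All ingroup taxa share the derived state '1' for compound eyes; it defines the ingroup but does not resolve relationships within it.
Only Alpha, Epsilon, and Gamma show the derived state '0' for ocelli absent, supporting them as a clade.
asymmetric ears (derived state '1') is unique to Epsilon (autapomorphy; uninformative for grouping).
four-chambered heart (derived state '1') is shared by Delta and Zeta — a synapomorphy uniting that clade.
pollen tricolpate (state '0') occurs in Gamma and Zeta but conflicts with the nesting implied by the other characters — most parsimoniously interpreted as homoplasy.
Most parsimonious ingroup topology: ((Epsilon,(Alpha,Gamma)),(Delta,Zeta)).
Delta and Zeta form a cherry on this tree, so they are sister taxa.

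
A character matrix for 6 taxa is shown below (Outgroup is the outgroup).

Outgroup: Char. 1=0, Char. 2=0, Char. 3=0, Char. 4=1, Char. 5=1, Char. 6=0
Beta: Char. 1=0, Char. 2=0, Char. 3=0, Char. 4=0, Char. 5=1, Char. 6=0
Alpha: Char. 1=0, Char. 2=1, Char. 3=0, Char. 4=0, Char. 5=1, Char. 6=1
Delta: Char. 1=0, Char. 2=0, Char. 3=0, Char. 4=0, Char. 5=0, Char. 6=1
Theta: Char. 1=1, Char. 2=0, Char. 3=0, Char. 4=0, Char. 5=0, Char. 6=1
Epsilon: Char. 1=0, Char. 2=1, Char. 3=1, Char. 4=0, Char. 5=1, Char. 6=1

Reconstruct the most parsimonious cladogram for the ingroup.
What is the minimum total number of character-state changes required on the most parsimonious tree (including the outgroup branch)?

6

Character polarity is set by the outgroup: the derived state is whichever differs from the outgroup's state, so for Char. 4, Char. 5 the derived state is '0', and for the remaining characters it is '1'.
Char. 1 (derived state '1') is unique to Theta (autapomorphy; uninformative for grouping).
Char. 2: derived state '1' in Alpha and Epsilon only — synapomorphy for {Alpha, Epsilon}.
Char. 3 (derived state '1') is unique to Epsilon (autapomorphy; uninformative for grouping).
Char. 4 (derived state '0') is shared by all ingroup taxa — unites the whole ingroup.
Only Delta and Theta show the derived state '0' for Char. 5, supporting them as a clade.
Only Alpha, Delta, Epsilon, and Theta show the derived state '1' for Char. 6, supporting them as a clade.
Most parsimonious ingroup topology: (Beta,((Alpha,Epsilon),(Delta,Theta))).
Changes per character on this tree: Char. 1: 1; Char. 2: 1; Char. 3: 1; Char. 4: 1; Char. 5: 1; Char. 6: 1.
Total = 6.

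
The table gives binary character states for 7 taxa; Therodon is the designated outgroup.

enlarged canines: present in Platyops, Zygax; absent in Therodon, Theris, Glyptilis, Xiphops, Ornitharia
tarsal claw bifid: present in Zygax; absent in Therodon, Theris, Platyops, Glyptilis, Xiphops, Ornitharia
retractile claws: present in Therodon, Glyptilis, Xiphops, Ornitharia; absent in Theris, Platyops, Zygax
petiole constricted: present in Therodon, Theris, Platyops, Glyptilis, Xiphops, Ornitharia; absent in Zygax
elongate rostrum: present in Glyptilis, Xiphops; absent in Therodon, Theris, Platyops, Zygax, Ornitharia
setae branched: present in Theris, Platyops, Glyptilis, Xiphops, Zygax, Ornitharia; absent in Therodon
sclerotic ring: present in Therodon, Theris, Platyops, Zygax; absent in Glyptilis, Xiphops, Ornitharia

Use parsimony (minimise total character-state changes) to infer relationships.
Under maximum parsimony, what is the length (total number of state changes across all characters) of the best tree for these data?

7

Character polarity is set by the outgroup: the derived state is whichever differs from the outgroup's state, so for retractile claws, petiole constricted, sclerotic ring the derived state is 'absent', and for the remaining characters it is 'present'.
enlarged canines (derived state 'present') is shared by Platyops and Zygax — a synapomorphy uniting that clade.
tarsal claw bifid (derived state 'present') is unique to Zygax (autapomorphy; uninformative for grouping).
retractile claws: derived state 'absent' in Platyops, Theris, and Zygax only — synapomorphy for {Platyops, Theris, Zygax}.
petiole constricted: derived state 'absent' in Zygax only — an autapomorphy, so it tells us nothing about relationships among taxa.
Only Glyptilis and Xiphops show the derived state 'present' for elongate rostrum, supporting them as a clade.
All ingroup taxa share the derived state 'present' for setae branched; it defines the ingroup but does not resolve relationships within it.
sclerotic ring (derived state 'absent') is shared by Glyptilis, Ornitharia, and Xiphops — a synapomorphy uniting that clade.
Most parsimonious ingroup topology: ((Theris,(Platyops,Zygax)),((Glyptilis,Xiphops),Ornitharia)).
Changes per character on this tree: enlarged canines: 1; tarsal claw bifid: 1; retractile claws: 1; petiole constricted: 1; elongate rostrum: 1; setae branched: 1; sclerotic ring: 1.
Total = 7.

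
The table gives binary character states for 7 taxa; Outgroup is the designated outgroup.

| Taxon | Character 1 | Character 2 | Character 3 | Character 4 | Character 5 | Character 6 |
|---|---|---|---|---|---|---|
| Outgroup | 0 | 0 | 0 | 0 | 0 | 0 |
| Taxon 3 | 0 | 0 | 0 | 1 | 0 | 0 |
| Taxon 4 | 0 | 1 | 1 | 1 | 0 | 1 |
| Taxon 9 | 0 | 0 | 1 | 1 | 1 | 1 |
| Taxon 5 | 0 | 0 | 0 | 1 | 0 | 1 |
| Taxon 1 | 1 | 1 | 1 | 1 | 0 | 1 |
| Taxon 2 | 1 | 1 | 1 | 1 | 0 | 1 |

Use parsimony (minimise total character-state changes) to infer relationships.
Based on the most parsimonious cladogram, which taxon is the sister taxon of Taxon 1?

Taxon 2

The outgroup has state '0' for every character, so '1' is the derived state throughout.
Character 1 (derived state '1') is shared by Taxon 1 and Taxon 2 — a synapomorphy uniting that clade.
Only Taxon 1, Taxon 2, and Taxon 4 show the derived state '1' for Character 2, supporting them as a clade.
Only Taxon 1, Taxon 2, Taxon 4, and Taxon 9 show the derived state '1' for Character 3, supporting them as a clade.
Character 4 (derived state '1') is shared by all ingroup taxa — unites the whole ingroup.
Character 5: derived state '1' in Taxon 9 only — an autapomorphy, so it tells us nothing about relationships among taxa.
Character 6 (derived state '1') is shared by Taxon 1, Taxon 2, Taxon 4, Taxon 5, and Taxon 9 — a synapomorphy uniting that clade.
Most parsimonious ingroup topology: (Taxon 3,(((Taxon 4,(Taxon 1,Taxon 2)),Taxon 9),Taxon 5)).
Taxon 1 and Taxon 2 form a cherry on this tree, so they are sister taxa.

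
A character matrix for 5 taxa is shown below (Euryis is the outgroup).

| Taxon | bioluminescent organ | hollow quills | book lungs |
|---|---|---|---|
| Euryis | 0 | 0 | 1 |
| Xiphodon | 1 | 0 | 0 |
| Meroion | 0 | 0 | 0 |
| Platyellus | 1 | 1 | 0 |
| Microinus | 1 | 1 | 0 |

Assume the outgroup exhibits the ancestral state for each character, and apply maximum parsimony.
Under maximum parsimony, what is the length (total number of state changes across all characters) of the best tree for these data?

Character polarity is set by the outgroup: the derived state is whichever differs from the outgroup's state, so for book lungs the derived state is '0', and for the remaining characters it is '1'.
Only Microinus, Platyellus, and Xiphodon show the derived state '1' for bioluminescent organ, supporting them as a clade.
hollow quills (derived state '1') is shared by Microinus and Platyellus — a synapomorphy uniting that clade.
All ingroup taxa share the derived state '0' for book lungs; it defines the ingroup but does not resolve relationships within it.
Most parsimonious ingroup topology: ((Xiphodon,(Platyellus,Microinus)),Meroion).
Changes per character on this tree: bioluminescent organ: 1; hollow quills: 1; book lungs: 1.
Total = 3.

3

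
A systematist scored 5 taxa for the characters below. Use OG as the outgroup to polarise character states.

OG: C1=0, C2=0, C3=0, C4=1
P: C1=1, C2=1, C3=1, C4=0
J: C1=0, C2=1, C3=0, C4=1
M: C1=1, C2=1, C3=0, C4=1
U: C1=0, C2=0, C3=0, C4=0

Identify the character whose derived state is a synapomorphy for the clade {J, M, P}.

C2

Character polarity is set by the outgroup: the derived state is whichever differs from the outgroup's state, so for C4 the derived state is '0', and for the remaining characters it is '1'.
C1: derived state '1' in M and P only — synapomorphy for {M, P}.
Only J, M, and P show the derived state '1' for C2, supporting them as a clade.
C3: derived state '1' in P only — an autapomorphy, so it tells us nothing about relationships among taxa.
C4 groups P and U, which is incompatible with the clades supported by the remaining characters; treating it as convergent (homoplasy) costs fewer steps than any alternative tree.
Most parsimonious ingroup topology: (((P,M),J),U).
The clade {J, M, P} is supported by C2: its derived state '1' occurs in exactly those taxa and in no other taxon (including the outgroup).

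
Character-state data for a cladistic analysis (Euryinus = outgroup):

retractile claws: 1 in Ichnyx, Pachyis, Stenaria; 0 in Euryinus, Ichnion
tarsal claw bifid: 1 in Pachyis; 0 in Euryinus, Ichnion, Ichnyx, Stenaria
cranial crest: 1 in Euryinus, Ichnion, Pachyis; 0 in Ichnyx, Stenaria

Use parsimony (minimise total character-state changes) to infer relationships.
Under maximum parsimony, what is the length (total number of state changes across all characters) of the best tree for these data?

Character polarity is set by the outgroup: the derived state is whichever differs from the outgroup's state, so for cranial crest the derived state is '0', and for the remaining characters it is '1'.
retractile claws (derived state '1') is shared by Ichnyx, Pachyis, and Stenaria — a synapomorphy uniting that clade.
tarsal claw bifid: derived state '1' in Pachyis only — an autapomorphy, so it tells us nothing about relationships among taxa.
cranial crest: derived state '0' in Ichnyx and Stenaria only — synapomorphy for {Ichnyx, Stenaria}.
Most parsimonious ingroup topology: (Ichnion,((Ichnyx,Stenaria),Pachyis)).
Changes per character on this tree: retractile claws: 1; tarsal claw bifid: 1; cranial crest: 1.
Total = 3.

3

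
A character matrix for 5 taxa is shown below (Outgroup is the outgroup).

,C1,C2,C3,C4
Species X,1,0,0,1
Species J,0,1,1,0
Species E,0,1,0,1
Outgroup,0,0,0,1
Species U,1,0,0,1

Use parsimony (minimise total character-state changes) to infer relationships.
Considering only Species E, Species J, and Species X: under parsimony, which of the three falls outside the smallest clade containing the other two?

Species X

Character polarity is set by the outgroup: the derived state is whichever differs from the outgroup's state, so for C4 the derived state is '0', and for the remaining characters it is '1'.
C1 (derived state '1') is shared by Species U and Species X — a synapomorphy uniting that clade.
Only Species E and Species J show the derived state '1' for C2, supporting them as a clade.
C3 (derived state '1') is unique to Species J (autapomorphy; uninformative for grouping).
C4 (derived state '0') is unique to Species J (autapomorphy; uninformative for grouping).
Most parsimonious ingroup topology: ((Species X,Species U),(Species E,Species J)).
Species E and Species J share a more recent common ancestor with each other than either does with Species X, so Species X is the least closely related of the three.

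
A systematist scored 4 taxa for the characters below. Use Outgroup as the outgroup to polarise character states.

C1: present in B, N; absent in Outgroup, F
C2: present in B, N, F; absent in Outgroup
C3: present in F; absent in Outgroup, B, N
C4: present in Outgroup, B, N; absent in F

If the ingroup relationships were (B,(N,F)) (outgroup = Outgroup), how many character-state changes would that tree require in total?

5

Map each character onto (B,(N,F)) (rooted by Outgroup) and count the minimum state changes it requires (Fitch parsimony):
C1: 2; C2: 1; C3: 1; C4: 1.
Total tree length = 5.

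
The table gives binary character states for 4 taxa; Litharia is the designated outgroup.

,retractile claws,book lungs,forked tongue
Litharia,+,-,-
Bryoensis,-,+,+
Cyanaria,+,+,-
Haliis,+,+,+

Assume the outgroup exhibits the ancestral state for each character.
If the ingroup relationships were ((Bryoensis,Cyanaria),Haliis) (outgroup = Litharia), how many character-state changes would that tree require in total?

Map each character onto ((Bryoensis,Cyanaria),Haliis) (rooted by Litharia) and count the minimum state changes it requires (Fitch parsimony):
retractile claws: 1; book lungs: 1; forked tongue: 2.
Total tree length = 4.

4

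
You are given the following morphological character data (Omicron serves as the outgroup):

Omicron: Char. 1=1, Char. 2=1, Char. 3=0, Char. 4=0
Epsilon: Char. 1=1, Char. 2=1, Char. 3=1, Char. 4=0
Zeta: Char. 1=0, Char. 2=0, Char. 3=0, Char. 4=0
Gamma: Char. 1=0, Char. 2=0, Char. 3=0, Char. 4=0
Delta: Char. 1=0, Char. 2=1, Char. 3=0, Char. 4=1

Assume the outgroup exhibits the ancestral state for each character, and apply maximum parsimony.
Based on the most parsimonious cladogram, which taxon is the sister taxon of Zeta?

Character polarity is set by the outgroup: the derived state is whichever differs from the outgroup's state, so for Char. 1, Char. 2 the derived state is '0', and for the remaining characters it is '1'.
Char. 1 (derived state '0') is shared by Delta, Gamma, and Zeta — a synapomorphy uniting that clade.
Char. 2: derived state '0' in Gamma and Zeta only — synapomorphy for {Gamma, Zeta}.
Char. 3 (derived state '1') is unique to Epsilon (autapomorphy; uninformative for grouping).
Char. 4 (derived state '1') is unique to Delta (autapomorphy; uninformative for grouping).
Most parsimonious ingroup topology: ((Delta,(Gamma,Zeta)),Epsilon).
Zeta and Gamma form a cherry on this tree, so they are sister taxa.

Gamma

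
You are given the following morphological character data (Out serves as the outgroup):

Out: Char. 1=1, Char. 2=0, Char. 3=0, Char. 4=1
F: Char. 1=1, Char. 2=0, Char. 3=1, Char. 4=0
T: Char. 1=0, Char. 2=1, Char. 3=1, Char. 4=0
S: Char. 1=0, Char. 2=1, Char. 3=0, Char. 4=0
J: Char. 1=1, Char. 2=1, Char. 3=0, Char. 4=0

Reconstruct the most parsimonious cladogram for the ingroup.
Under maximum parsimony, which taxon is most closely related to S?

Character polarity is set by the outgroup: the derived state is whichever differs from the outgroup's state, so for Char. 1, Char. 4 the derived state is '0', and for the remaining characters it is '1'.
Char. 1: derived state '0' in S and T only — synapomorphy for {S, T}.
Only J, S, and T show the derived state '1' for Char. 2, supporting them as a clade.
Char. 3 groups F and T, which is incompatible with the clades supported by the remaining characters; treating it as convergent (homoplasy) costs fewer steps than any alternative tree.
Char. 4 (derived state '0') is shared by all ingroup taxa — unites the whole ingroup.
Most parsimonious ingroup topology: (F,((T,S),J)).
S and T form a cherry on this tree, so they are sister taxa.

T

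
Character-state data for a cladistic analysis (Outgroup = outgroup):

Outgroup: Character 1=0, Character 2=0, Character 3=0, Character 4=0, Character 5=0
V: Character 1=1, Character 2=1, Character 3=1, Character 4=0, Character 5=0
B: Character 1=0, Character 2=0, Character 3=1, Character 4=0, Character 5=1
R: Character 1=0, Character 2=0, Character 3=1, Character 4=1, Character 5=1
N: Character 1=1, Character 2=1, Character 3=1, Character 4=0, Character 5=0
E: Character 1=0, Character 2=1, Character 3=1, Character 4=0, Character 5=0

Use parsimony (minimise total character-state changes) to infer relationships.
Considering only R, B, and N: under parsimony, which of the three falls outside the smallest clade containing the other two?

N

The outgroup has state '0' for every character, so '1' is the derived state throughout.
Character 1: derived state '1' in N and V only — synapomorphy for {N, V}.
Only E, N, and V show the derived state '1' for Character 2, supporting them as a clade.
All ingroup taxa share the derived state '1' for Character 3; it defines the ingroup but does not resolve relationships within it.
Character 4 (derived state '1') is unique to R (autapomorphy; uninformative for grouping).
Character 5: derived state '1' in B and R only — synapomorphy for {B, R}.
Most parsimonious ingroup topology: (((V,N),E),(B,R)).
R and B share a more recent common ancestor with each other than either does with N, so N is the least closely related of the three.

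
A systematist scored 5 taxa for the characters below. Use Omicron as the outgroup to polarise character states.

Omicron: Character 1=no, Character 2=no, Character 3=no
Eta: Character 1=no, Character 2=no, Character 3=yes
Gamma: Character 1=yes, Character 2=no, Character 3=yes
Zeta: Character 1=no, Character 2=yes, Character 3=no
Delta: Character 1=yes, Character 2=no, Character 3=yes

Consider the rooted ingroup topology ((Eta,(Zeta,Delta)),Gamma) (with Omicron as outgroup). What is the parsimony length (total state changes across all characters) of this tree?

Map each character onto ((Eta,(Zeta,Delta)),Gamma) (rooted by Omicron) and count the minimum state changes it requires (Fitch parsimony):
Character 1: 2; Character 2: 1; Character 3: 2.
Total tree length = 5.

5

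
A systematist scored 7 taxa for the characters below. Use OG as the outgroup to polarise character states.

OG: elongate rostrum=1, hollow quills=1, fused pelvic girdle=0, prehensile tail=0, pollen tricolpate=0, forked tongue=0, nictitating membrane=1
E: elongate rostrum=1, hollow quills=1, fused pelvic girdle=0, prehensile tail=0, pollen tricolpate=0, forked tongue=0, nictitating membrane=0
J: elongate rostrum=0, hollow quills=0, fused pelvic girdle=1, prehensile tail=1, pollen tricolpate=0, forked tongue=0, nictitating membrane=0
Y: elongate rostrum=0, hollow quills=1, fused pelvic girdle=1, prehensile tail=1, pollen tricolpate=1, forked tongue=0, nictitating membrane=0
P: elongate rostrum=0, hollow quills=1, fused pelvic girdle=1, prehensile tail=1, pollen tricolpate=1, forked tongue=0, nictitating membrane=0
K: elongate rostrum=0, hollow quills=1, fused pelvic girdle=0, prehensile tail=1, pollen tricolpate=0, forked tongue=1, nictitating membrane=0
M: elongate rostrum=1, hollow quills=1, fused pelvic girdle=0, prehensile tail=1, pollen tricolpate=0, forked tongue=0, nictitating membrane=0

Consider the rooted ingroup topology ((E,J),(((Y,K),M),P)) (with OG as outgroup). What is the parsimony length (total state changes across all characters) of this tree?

Map each character onto ((E,J),(((Y,K),M),P)) (rooted by OG) and count the minimum state changes it requires (Fitch parsimony):
elongate rostrum: 3; hollow quills: 1; fused pelvic girdle: 3; prehensile tail: 2; pollen tricolpate: 2; forked tongue: 1; nictitating membrane: 1.
Total tree length = 13.

13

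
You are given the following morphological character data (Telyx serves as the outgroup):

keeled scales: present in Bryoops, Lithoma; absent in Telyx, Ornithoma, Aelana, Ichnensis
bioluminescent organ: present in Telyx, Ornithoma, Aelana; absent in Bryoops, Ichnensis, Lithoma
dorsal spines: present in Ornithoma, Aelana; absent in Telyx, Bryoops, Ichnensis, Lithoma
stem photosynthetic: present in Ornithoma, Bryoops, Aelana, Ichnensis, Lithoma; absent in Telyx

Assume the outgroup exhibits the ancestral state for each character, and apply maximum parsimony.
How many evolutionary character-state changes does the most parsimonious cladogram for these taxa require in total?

Character polarity is set by the outgroup: the derived state is whichever differs from the outgroup's state, so for bioluminescent organ the derived state is 'absent', and for the remaining characters it is 'present'.
keeled scales: derived state 'present' in Bryoops and Lithoma only — synapomorphy for {Bryoops, Lithoma}.
bioluminescent organ (derived state 'absent') is shared by Bryoops, Ichnensis, and Lithoma — a synapomorphy uniting that clade.
dorsal spines (derived state 'present') is shared by Aelana and Ornithoma — a synapomorphy uniting that clade.
All ingroup taxa share the derived state 'present' for stem photosynthetic; it defines the ingroup but does not resolve relationships within it.
Most parsimonious ingroup topology: ((Ornithoma,Aelana),((Bryoops,Lithoma),Ichnensis)).
Changes per character on this tree: keeled scales: 1; bioluminescent organ: 1; dorsal spines: 1; stem photosynthetic: 1.
Total = 4.

4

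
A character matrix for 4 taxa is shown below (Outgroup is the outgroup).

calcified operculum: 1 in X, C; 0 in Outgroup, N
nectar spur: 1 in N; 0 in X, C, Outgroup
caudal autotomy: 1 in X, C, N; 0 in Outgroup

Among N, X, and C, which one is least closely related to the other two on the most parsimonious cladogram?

N

The outgroup has state '0' for every character, so '1' is the derived state throughout.
calcified operculum: derived state '1' in C and X only — synapomorphy for {C, X}.
nectar spur (derived state '1') is unique to N (autapomorphy; uninformative for grouping).
All ingroup taxa share the derived state '1' for caudal autotomy; it defines the ingroup but does not resolve relationships within it.
Most parsimonious ingroup topology: ((X,C),N).
C and X share a more recent common ancestor with each other than either does with N, so N is the least closely related of the three.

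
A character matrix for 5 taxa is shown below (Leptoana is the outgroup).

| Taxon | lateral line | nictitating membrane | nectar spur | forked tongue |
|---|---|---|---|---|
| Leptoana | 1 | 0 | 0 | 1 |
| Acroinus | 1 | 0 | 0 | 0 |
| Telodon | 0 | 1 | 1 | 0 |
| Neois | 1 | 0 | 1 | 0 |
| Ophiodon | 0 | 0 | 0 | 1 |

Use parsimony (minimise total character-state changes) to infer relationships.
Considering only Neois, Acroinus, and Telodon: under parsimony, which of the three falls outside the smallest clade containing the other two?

Acroinus

Character polarity is set by the outgroup: the derived state is whichever differs from the outgroup's state, so for lateral line, forked tongue the derived state is '0', and for the remaining characters it is '1'.
lateral line groups Ophiodon and Telodon, which is incompatible with the clades supported by the remaining characters; treating it as convergent (homoplasy) costs fewer steps than any alternative tree.
nictitating membrane (derived state '1') is unique to Telodon (autapomorphy; uninformative for grouping).
Only Neois and Telodon show the derived state '1' for nectar spur, supporting them as a clade.
Only Acroinus, Neois, and Telodon show the derived state '0' for forked tongue, supporting them as a clade.
Most parsimonious ingroup topology: ((Acroinus,(Telodon,Neois)),Ophiodon).
Telodon and Neois share a more recent common ancestor with each other than either does with Acroinus, so Acroinus is the least closely related of the three.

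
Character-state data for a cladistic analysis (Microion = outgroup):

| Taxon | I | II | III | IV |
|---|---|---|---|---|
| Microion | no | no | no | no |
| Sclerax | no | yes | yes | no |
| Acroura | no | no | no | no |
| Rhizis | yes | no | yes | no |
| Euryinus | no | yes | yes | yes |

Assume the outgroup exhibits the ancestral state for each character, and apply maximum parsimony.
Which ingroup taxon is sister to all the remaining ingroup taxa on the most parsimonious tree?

The outgroup has state 'no' for every character, so 'yes' is the derived state throughout.
I: derived state 'yes' in Rhizis only — an autapomorphy, so it tells us nothing about relationships among taxa.
II (derived state 'yes') is shared by Euryinus and Sclerax — a synapomorphy uniting that clade.
Only Euryinus, Rhizis, and Sclerax show the derived state 'yes' for III, supporting them as a clade.
IV: derived state 'yes' in Euryinus only — an autapomorphy, so it tells us nothing about relationships among taxa.
Most parsimonious ingroup topology: (((Sclerax,Euryinus),Rhizis),Acroura).
Acroura is sister to the clade containing all other ingroup taxa, so it is the earliest-diverging (most basal) ingroup lineage.

Acroura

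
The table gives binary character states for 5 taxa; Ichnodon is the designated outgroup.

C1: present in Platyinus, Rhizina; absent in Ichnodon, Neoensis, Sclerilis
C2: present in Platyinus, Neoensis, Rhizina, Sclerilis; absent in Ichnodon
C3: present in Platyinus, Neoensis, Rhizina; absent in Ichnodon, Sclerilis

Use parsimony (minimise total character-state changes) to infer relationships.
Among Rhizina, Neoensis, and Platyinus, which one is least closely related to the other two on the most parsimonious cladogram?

Neoensis

The outgroup has state 'absent' for every character, so 'present' is the derived state throughout.
C1 (derived state 'present') is shared by Platyinus and Rhizina — a synapomorphy uniting that clade.
C2 (derived state 'present') is shared by all ingroup taxa — unites the whole ingroup.
C3: derived state 'present' in Neoensis, Platyinus, and Rhizina only — synapomorphy for {Neoensis, Platyinus, Rhizina}.
Most parsimonious ingroup topology: ((Neoensis,(Platyinus,Rhizina)),Sclerilis).
Platyinus and Rhizina share a more recent common ancestor with each other than either does with Neoensis, so Neoensis is the least closely related of the three.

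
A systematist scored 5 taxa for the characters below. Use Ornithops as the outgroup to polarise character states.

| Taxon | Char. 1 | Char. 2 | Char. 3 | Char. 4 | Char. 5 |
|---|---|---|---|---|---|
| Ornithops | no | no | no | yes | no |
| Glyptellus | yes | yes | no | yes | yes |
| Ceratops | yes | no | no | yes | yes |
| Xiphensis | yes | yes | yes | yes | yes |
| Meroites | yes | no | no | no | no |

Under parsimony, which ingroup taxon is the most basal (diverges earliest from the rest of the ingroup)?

Meroites

Character polarity is set by the outgroup: the derived state is whichever differs from the outgroup's state, so for Char. 4 the derived state is 'no', and for the remaining characters it is 'yes'.
All ingroup taxa share the derived state 'yes' for Char. 1; it defines the ingroup but does not resolve relationships within it.
Char. 2: derived state 'yes' in Glyptellus and Xiphensis only — synapomorphy for {Glyptellus, Xiphensis}.
Char. 3 (derived state 'yes') is unique to Xiphensis (autapomorphy; uninformative for grouping).
Char. 4: derived state 'no' in Meroites only — an autapomorphy, so it tells us nothing about relationships among taxa.
Only Ceratops, Glyptellus, and Xiphensis show the derived state 'yes' for Char. 5, supporting them as a clade.
Most parsimonious ingroup topology: (((Glyptellus,Xiphensis),Ceratops),Meroites).
Meroites is sister to the clade containing all other ingroup taxa, so it is the earliest-diverging (most basal) ingroup lineage.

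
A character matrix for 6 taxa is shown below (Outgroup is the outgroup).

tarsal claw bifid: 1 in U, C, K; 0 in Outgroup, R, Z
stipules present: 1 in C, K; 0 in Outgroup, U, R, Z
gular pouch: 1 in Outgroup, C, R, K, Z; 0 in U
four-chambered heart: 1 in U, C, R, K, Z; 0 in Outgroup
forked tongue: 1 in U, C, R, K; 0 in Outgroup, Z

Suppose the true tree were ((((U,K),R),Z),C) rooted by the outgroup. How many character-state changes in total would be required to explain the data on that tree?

8

Map each character onto ((((U,K),R),Z),C) (rooted by Outgroup) and count the minimum state changes it requires (Fitch parsimony):
tarsal claw bifid: 2; stipules present: 2; gular pouch: 1; four-chambered heart: 1; forked tongue: 2.
Total tree length = 8.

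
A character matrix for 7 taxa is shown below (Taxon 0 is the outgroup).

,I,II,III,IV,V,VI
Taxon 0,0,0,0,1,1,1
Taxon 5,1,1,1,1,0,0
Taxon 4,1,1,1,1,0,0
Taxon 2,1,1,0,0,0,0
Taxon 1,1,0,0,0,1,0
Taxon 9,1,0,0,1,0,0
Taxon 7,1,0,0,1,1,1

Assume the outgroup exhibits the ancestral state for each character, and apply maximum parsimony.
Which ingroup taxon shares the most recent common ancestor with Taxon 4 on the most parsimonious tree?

Character polarity is set by the outgroup: the derived state is whichever differs from the outgroup's state, so for IV, V, VI the derived state is '0', and for the remaining characters it is '1'.
All ingroup taxa share the derived state '1' for I; it defines the ingroup but does not resolve relationships within it.
II: derived state '1' in Taxon 2, Taxon 4, and Taxon 5 only — synapomorphy for {Taxon 2, Taxon 4, Taxon 5}.
Only Taxon 4 and Taxon 5 show the derived state '1' for III, supporting them as a clade.
IV groups Taxon 1 and Taxon 2, which is incompatible with the clades supported by the remaining characters; treating it as convergent (homoplasy) costs fewer steps than any alternative tree.
Only Taxon 2, Taxon 4, Taxon 5, and Taxon 9 show the derived state '0' for V, supporting them as a clade.
VI: derived state '0' in Taxon 1, Taxon 2, Taxon 4, Taxon 5, and Taxon 9 only — synapomorphy for {Taxon 1, Taxon 2, Taxon 4, Taxon 5, Taxon 9}.
Most parsimonious ingroup topology: (((((Taxon 5,Taxon 4),Taxon 2),Taxon 9),Taxon 1),Taxon 7).
Taxon 4 and Taxon 5 form a cherry on this tree, so they are sister taxa.

Taxon 5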